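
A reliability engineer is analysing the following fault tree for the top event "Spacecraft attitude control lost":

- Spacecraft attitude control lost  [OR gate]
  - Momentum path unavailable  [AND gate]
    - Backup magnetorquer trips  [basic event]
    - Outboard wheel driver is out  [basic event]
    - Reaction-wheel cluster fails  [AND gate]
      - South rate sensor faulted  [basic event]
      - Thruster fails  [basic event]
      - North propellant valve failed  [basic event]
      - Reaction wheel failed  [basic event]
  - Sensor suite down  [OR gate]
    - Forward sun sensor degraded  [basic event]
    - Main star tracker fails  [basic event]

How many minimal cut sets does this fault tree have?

3

Reaction-wheel cluster fails [AND]: one cut set from each child combined → 1 × 1 × 1 × 1 = 1 cut set(s).
Momentum path unavailable [AND]: one cut set from each child combined → 1 × 1 × 1 = 1 cut set(s).
Sensor suite down [OR]: union of children's cut sets → 2 cut set(s).
Spacecraft attitude control lost [OR]: union of children's cut sets → 3 cut set(s).
Minimal cut sets: {Backup magnetorquer trips, North propellant valve failed, Outboard wheel driver is out, Reaction wheel failed, South rate sensor faulted, Thruster fails}; {Forward sun sensor degraded}; {Main star tracker fails}.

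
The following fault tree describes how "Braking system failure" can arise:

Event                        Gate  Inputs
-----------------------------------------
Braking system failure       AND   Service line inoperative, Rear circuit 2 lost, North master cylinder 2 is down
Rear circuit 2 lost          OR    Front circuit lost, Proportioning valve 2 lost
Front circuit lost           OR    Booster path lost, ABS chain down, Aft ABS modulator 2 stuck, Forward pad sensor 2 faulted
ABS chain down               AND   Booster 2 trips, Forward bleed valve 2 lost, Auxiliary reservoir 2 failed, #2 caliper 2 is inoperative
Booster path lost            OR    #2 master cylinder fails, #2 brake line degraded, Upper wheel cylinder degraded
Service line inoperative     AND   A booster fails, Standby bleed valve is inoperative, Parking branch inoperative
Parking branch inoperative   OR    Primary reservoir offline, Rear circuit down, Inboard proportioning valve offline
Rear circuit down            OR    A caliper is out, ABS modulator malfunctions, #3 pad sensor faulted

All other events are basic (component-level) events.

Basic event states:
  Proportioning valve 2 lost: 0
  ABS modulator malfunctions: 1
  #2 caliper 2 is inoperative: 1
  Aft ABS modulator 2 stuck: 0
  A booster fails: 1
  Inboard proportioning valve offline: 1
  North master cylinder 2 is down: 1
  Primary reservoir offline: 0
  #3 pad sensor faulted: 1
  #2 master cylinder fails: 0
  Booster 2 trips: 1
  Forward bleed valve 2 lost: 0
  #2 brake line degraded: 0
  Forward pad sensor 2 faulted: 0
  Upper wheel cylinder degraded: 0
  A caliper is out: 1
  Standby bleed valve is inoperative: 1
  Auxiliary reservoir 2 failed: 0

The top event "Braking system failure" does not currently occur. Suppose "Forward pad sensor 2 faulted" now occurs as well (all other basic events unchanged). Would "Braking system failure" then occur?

Counterfactual: set "Forward pad sensor 2 faulted" to occurred.
Rear circuit down [OR]: A caliper is out=occurs, ABS modulator malfunctions=occurs, #3 pad sensor faulted=occurs → at least one input occurs → occurs.
Parking branch inoperative [OR]: Primary reservoir offline=not, Rear circuit down=occurs, Inboard proportioning valve offline=occurs → at least one input occurs → occurs.
Service line inoperative [AND]: A booster fails=occurs, Standby bleed valve is inoperative=occurs, Parking branch inoperative=occurs → all inputs occur → occurs.
Booster path lost [OR]: #2 master cylinder fails=not, #2 brake line degraded=not, Upper wheel cylinder degraded=not → no input occurs → does not occur.
ABS chain down [AND]: Booster 2 trips=occurs, Forward bleed valve 2 lost=not, Auxiliary reservoir 2 failed=not, #2 caliper 2 is inoperative=occurs → not all inputs occur → does not occur.
Front circuit lost [OR]: Booster path lost=not, ABS chain down=not, Aft ABS modulator 2 stuck=not, Forward pad sensor 2 faulted=occurs → at least one input occurs → occurs.
Rear circuit 2 lost [OR]: Front circuit lost=occurs, Proportioning valve 2 lost=not → at least one input occurs → occurs.
Braking system failure [AND]: Service line inoperative=occurs, Rear circuit 2 lost=occurs, North master cylinder 2 is down=occurs → all inputs occur → occurs.

Yes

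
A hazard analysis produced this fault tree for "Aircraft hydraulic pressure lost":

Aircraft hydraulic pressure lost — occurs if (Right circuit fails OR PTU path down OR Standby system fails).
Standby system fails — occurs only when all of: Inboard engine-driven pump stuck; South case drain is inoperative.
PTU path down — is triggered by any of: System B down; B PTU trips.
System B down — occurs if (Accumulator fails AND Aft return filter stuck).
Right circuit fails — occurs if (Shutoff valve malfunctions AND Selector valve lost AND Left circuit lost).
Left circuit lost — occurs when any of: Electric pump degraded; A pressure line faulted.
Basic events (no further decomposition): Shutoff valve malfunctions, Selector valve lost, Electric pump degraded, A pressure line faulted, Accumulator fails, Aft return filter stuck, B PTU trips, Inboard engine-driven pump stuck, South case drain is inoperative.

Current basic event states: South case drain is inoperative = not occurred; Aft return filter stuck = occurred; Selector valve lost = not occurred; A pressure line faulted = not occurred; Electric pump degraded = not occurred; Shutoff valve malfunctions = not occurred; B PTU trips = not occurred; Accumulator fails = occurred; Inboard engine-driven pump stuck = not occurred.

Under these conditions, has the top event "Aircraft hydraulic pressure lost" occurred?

Yes

Left circuit lost [OR]: Electric pump degraded=not, A pressure line faulted=not → no input occurs → does not occur.
Right circuit fails [AND]: Shutoff valve malfunctions=not, Selector valve lost=not, Left circuit lost=not → not all inputs occur → does not occur.
System B down [AND]: Accumulator fails=occurs, Aft return filter stuck=occurs → all inputs occur → occurs.
PTU path down [OR]: System B down=occurs, B PTU trips=not → at least one input occurs → occurs.
Standby system fails [AND]: Inboard engine-driven pump stuck=not, South case drain is inoperative=not → not all inputs occur → does not occur.
Aircraft hydraulic pressure lost [OR]: Right circuit fails=not, PTU path down=occurs, Standby system fails=not → at least one input occurs → occurs.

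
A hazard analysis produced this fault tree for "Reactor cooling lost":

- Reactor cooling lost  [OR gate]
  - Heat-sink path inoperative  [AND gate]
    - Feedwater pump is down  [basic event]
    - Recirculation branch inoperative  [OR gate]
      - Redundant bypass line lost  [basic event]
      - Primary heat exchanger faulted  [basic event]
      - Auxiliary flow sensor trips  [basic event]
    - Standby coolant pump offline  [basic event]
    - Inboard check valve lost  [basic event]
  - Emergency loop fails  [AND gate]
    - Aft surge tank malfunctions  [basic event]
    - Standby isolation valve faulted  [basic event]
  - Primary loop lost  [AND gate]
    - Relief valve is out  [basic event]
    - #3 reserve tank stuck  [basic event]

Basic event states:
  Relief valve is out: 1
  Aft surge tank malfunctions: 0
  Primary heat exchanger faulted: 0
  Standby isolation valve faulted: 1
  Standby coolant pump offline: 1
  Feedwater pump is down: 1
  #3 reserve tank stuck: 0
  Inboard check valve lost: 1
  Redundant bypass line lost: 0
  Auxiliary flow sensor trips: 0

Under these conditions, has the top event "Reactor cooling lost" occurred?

Recirculation branch inoperative [OR]: Redundant bypass line lost=not, Primary heat exchanger faulted=not, Auxiliary flow sensor trips=not → no input occurs → does not occur.
Heat-sink path inoperative [AND]: Feedwater pump is down=occurs, Recirculation branch inoperative=not, Standby coolant pump offline=occurs, Inboard check valve lost=occurs → not all inputs occur → does not occur.
Emergency loop fails [AND]: Aft surge tank malfunctions=not, Standby isolation valve faulted=occurs → not all inputs occur → does not occur.
Primary loop lost [AND]: Relief valve is out=occurs, #3 reserve tank stuck=not → not all inputs occur → does not occur.
Reactor cooling lost [OR]: Heat-sink path inoperative=not, Emergency loop fails=not, Primary loop lost=not → no input occurs → does not occur.

No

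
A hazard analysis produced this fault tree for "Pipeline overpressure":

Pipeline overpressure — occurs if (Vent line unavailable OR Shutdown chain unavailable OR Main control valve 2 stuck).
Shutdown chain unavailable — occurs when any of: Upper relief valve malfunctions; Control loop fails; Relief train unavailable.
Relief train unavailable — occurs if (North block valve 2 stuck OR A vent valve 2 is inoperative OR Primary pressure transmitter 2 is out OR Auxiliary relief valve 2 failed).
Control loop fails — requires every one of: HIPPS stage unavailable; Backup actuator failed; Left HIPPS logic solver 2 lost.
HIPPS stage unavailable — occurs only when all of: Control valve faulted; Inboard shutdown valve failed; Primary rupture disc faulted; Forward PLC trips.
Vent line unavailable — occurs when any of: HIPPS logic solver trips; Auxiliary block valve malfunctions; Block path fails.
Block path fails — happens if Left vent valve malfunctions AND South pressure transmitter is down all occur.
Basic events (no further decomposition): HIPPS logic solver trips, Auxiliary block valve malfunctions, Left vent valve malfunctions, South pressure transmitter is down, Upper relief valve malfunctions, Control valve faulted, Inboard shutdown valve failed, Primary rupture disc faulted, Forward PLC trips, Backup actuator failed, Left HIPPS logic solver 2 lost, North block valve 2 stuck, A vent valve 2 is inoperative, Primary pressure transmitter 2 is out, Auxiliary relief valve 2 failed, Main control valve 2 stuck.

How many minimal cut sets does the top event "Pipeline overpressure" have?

Block path fails [AND]: one cut set from each child combined → 1 × 1 = 1 cut set(s).
Vent line unavailable [OR]: union of children's cut sets → 3 cut set(s).
HIPPS stage unavailable [AND]: one cut set from each child combined → 1 × 1 × 1 × 1 = 1 cut set(s).
Control loop fails [AND]: one cut set from each child combined → 1 × 1 × 1 = 1 cut set(s).
Relief train unavailable [OR]: union of children's cut sets → 4 cut set(s).
Shutdown chain unavailable [OR]: union of children's cut sets → 6 cut set(s).
Pipeline overpressure [OR]: union of children's cut sets → 10 cut set(s).
Minimal cut sets: {HIPPS logic solver trips}; {Auxiliary block valve malfunctions}; {Left vent valve malfunctions, South pressure transmitter is down}; {Upper relief valve malfunctions}; {Backup actuator failed, Control valve faulted, Forward PLC trips, Inboard shutdown valve failed, Left HIPPS logic solver 2 lost, Primary rupture disc faulted}; {North block valve 2 stuck}; {A vent valve 2 is inoperative}; {Primary pressure transmitter 2 is out}; {Auxiliary relief valve 2 failed}; {Main control valve 2 stuck}.

10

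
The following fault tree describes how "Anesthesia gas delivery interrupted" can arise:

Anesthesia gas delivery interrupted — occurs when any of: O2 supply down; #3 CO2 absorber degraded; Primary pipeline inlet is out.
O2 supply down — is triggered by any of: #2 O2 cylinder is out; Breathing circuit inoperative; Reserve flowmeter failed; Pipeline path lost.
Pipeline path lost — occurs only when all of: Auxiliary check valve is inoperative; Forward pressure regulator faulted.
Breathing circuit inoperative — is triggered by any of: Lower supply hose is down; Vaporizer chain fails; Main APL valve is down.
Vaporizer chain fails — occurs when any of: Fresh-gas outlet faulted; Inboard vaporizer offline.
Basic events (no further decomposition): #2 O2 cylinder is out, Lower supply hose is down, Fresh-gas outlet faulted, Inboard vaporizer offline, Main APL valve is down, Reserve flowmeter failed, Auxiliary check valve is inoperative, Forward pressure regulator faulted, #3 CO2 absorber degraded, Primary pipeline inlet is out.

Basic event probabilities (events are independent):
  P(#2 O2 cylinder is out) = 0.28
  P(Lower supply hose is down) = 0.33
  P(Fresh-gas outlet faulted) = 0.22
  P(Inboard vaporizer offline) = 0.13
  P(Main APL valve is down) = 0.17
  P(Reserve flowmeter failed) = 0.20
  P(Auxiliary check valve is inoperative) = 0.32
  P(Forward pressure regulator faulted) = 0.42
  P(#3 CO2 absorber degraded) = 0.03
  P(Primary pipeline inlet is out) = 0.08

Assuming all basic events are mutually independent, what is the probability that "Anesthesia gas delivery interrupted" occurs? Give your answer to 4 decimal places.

P(Vaporizer chain fails) [OR] = 1 − (1−0.22) × (1−0.13) = 0.321400
P(Breathing circuit inoperative) [OR] = 1 − (1−0.33) × (1−0.321400) × (1−0.17) = 0.622631
P(Pipeline path lost) [AND] = 0.32 × 0.42 = 0.134400
P(O2 supply down) [OR] = 1 − (1−0.28) × (1−0.622631) × (1−0.20) × (1−0.134400) = 0.811849
P(Anesthesia gas delivery interrupted) [OR] = 1 − (1−0.811849) × (1−0.03) × (1−0.08) = 0.832094
Rounded to 4 decimal places: P(Anesthesia gas delivery interrupted) ≈ 0.8321.

0.8321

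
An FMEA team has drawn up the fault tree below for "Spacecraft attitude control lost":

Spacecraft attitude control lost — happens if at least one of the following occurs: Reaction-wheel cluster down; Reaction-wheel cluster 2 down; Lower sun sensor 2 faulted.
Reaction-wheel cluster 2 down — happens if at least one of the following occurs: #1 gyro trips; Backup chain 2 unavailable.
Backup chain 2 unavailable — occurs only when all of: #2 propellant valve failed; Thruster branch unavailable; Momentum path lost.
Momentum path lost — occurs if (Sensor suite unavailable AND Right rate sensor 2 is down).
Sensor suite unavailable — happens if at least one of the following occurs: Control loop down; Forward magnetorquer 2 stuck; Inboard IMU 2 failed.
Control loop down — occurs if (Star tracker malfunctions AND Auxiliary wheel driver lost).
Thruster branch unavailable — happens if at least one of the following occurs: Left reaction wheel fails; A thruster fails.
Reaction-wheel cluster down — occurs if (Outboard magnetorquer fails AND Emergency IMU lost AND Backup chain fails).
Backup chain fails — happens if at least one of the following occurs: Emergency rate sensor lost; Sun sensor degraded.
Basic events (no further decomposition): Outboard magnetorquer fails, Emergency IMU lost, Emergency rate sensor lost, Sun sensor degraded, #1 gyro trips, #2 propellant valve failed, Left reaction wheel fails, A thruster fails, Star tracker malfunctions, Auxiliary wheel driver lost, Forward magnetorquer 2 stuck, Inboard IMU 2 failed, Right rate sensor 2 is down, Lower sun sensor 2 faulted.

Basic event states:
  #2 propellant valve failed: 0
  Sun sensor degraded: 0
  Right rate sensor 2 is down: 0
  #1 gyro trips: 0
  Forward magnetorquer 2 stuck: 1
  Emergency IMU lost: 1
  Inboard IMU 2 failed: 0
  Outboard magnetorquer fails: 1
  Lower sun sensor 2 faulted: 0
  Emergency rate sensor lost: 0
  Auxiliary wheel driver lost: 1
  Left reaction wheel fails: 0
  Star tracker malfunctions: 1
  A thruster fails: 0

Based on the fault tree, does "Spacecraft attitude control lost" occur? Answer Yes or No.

No

Backup chain fails [OR]: Emergency rate sensor lost=not, Sun sensor degraded=not → no input occurs → does not occur.
Reaction-wheel cluster down [AND]: Outboard magnetorquer fails=occurs, Emergency IMU lost=occurs, Backup chain fails=not → not all inputs occur → does not occur.
Thruster branch unavailable [OR]: Left reaction wheel fails=not, A thruster fails=not → no input occurs → does not occur.
Control loop down [AND]: Star tracker malfunctions=occurs, Auxiliary wheel driver lost=occurs → all inputs occur → occurs.
Sensor suite unavailable [OR]: Control loop down=occurs, Forward magnetorquer 2 stuck=occurs, Inboard IMU 2 failed=not → at least one input occurs → occurs.
Momentum path lost [AND]: Sensor suite unavailable=occurs, Right rate sensor 2 is down=not → not all inputs occur → does not occur.
Backup chain 2 unavailable [AND]: #2 propellant valve failed=not, Thruster branch unavailable=not, Momentum path lost=not → not all inputs occur → does not occur.
Reaction-wheel cluster 2 down [OR]: #1 gyro trips=not, Backup chain 2 unavailable=not → no input occurs → does not occur.
Spacecraft attitude control lost [OR]: Reaction-wheel cluster down=not, Reaction-wheel cluster 2 down=not, Lower sun sensor 2 faulted=not → no input occurs → does not occur.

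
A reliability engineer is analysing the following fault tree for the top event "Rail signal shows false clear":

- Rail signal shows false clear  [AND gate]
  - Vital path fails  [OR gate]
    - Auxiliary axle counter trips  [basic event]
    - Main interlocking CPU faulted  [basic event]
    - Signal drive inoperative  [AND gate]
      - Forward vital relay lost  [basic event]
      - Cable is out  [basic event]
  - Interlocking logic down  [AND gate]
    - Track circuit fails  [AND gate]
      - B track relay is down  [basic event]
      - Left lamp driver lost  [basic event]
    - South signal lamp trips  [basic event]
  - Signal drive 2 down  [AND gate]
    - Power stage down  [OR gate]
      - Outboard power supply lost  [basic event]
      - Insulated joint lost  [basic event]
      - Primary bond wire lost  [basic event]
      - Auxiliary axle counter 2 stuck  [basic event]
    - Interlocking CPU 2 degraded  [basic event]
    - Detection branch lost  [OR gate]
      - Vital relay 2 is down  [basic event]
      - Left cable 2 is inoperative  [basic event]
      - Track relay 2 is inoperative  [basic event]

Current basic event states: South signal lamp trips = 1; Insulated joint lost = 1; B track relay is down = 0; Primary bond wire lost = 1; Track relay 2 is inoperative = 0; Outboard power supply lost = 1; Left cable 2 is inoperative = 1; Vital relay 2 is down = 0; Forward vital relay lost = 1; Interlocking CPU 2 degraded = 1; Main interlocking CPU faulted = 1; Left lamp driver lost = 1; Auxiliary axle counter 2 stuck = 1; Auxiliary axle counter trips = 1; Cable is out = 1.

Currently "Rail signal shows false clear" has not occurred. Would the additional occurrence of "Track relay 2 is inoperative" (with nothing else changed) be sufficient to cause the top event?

No

Counterfactual: set "Track relay 2 is inoperative" to occurred.
Signal drive inoperative [AND]: Forward vital relay lost=occurs, Cable is out=occurs → all inputs occur → occurs.
Vital path fails [OR]: Auxiliary axle counter trips=occurs, Main interlocking CPU faulted=occurs, Signal drive inoperative=occurs → at least one input occurs → occurs.
Track circuit fails [AND]: B track relay is down=not, Left lamp driver lost=occurs → not all inputs occur → does not occur.
Interlocking logic down [AND]: Track circuit fails=not, South signal lamp trips=occurs → not all inputs occur → does not occur.
Power stage down [OR]: Outboard power supply lost=occurs, Insulated joint lost=occurs, Primary bond wire lost=occurs, Auxiliary axle counter 2 stuck=occurs → at least one input occurs → occurs.
Detection branch lost [OR]: Vital relay 2 is down=not, Left cable 2 is inoperative=occurs, Track relay 2 is inoperative=occurs → at least one input occurs → occurs.
Signal drive 2 down [AND]: Power stage down=occurs, Interlocking CPU 2 degraded=occurs, Detection branch lost=occurs → all inputs occur → occurs.
Rail signal shows false clear [AND]: Vital path fails=occurs, Interlocking logic down=not, Signal drive 2 down=occurs → not all inputs occur → does not occur.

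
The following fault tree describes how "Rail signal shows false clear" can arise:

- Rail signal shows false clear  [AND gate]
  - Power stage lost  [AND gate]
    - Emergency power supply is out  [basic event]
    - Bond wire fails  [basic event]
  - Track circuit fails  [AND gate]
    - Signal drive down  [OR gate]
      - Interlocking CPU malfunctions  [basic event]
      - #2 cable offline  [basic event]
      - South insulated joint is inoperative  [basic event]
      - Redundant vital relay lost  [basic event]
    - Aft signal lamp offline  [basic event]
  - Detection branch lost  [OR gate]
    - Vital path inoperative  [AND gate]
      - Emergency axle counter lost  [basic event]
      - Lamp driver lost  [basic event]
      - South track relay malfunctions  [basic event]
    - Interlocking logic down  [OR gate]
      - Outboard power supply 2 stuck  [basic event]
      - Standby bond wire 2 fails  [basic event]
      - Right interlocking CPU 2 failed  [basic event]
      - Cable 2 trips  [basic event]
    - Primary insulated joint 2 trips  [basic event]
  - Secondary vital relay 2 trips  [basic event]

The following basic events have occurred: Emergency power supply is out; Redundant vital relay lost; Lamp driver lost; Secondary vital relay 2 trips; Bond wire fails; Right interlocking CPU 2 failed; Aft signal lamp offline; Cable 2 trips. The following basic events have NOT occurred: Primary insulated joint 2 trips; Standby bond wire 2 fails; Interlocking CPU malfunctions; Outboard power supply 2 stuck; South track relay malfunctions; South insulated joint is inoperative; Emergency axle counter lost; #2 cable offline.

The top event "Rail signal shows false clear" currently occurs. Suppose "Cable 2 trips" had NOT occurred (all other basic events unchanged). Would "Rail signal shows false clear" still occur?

Counterfactual: set "Cable 2 trips" to not occurred.
Power stage lost [AND]: Emergency power supply is out=occurs, Bond wire fails=occurs → all inputs occur → occurs.
Signal drive down [OR]: Interlocking CPU malfunctions=not, #2 cable offline=not, South insulated joint is inoperative=not, Redundant vital relay lost=occurs → at least one input occurs → occurs.
Track circuit fails [AND]: Signal drive down=occurs, Aft signal lamp offline=occurs → all inputs occur → occurs.
Vital path inoperative [AND]: Emergency axle counter lost=not, Lamp driver lost=occurs, South track relay malfunctions=not → not all inputs occur → does not occur.
Interlocking logic down [OR]: Outboard power supply 2 stuck=not, Standby bond wire 2 fails=not, Right interlocking CPU 2 failed=occurs, Cable 2 trips=not → at least one input occurs → occurs.
Detection branch lost [OR]: Vital path inoperative=not, Interlocking logic down=occurs, Primary insulated joint 2 trips=not → at least one input occurs → occurs.
Rail signal shows false clear [AND]: Power stage lost=occurs, Track circuit fails=occurs, Detection branch lost=occurs, Secondary vital relay 2 trips=occurs → all inputs occur → occurs.

Yes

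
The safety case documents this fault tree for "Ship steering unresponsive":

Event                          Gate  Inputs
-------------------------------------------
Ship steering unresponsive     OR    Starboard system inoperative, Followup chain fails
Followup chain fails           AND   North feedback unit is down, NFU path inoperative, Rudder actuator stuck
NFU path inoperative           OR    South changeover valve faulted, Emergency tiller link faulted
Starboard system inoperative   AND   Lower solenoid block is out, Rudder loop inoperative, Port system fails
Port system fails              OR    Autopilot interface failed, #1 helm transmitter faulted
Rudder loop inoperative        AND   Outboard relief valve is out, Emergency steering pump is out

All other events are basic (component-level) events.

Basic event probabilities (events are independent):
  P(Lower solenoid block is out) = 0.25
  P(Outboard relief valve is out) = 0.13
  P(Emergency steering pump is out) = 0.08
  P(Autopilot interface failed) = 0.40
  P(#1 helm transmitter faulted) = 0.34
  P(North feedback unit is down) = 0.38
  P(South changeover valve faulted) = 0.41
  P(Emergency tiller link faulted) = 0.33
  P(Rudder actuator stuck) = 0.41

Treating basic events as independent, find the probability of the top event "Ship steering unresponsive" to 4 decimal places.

P(Rudder loop inoperative) [AND] = 0.13 × 0.08 = 0.010400
P(Port system fails) [OR] = 1 − (1−0.40) × (1−0.34) = 0.604000
P(Starboard system inoperative) [AND] = 0.25 × 0.010400 × 0.604000 = 0.001570
P(NFU path inoperative) [OR] = 1 − (1−0.41) × (1−0.33) = 0.604700
P(Followup chain fails) [AND] = 0.38 × 0.604700 × 0.41 = 0.094212
P(Ship steering unresponsive) [OR] = 1 − (1−0.001570) × (1−0.094212) = 0.095634
Rounded to 4 decimal places: P(Ship steering unresponsive) ≈ 0.0956.

0.0956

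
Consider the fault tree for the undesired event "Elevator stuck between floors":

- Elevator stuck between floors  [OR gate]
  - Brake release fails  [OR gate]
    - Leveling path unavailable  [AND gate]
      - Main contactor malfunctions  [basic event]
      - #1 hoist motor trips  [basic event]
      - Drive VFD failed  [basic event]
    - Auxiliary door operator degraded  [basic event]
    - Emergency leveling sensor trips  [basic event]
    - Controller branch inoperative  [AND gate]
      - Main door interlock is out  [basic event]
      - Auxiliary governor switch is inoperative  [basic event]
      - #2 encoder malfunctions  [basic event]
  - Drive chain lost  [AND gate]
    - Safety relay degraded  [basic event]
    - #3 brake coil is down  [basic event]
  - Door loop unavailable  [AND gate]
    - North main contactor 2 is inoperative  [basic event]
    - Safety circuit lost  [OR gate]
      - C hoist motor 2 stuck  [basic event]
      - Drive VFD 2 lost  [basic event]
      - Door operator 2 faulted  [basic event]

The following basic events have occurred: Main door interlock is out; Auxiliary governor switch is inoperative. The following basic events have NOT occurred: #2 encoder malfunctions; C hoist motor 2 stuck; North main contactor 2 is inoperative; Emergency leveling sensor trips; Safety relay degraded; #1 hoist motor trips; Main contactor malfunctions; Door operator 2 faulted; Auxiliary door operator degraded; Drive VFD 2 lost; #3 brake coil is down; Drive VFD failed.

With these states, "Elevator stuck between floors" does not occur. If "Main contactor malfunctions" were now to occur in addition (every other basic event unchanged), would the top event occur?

Counterfactual: set "Main contactor malfunctions" to occurred.
Leveling path unavailable [AND]: Main contactor malfunctions=occurs, #1 hoist motor trips=not, Drive VFD failed=not → not all inputs occur → does not occur.
Controller branch inoperative [AND]: Main door interlock is out=occurs, Auxiliary governor switch is inoperative=occurs, #2 encoder malfunctions=not → not all inputs occur → does not occur.
Brake release fails [OR]: Leveling path unavailable=not, Auxiliary door operator degraded=not, Emergency leveling sensor trips=not, Controller branch inoperative=not → no input occurs → does not occur.
Drive chain lost [AND]: Safety relay degraded=not, #3 brake coil is down=not → not all inputs occur → does not occur.
Safety circuit lost [OR]: C hoist motor 2 stuck=not, Drive VFD 2 lost=not, Door operator 2 faulted=not → no input occurs → does not occur.
Door loop unavailable [AND]: North main contactor 2 is inoperative=not, Safety circuit lost=not → not all inputs occur → does not occur.
Elevator stuck between floors [OR]: Brake release fails=not, Drive chain lost=not, Door loop unavailable=not → no input occurs → does not occur.

No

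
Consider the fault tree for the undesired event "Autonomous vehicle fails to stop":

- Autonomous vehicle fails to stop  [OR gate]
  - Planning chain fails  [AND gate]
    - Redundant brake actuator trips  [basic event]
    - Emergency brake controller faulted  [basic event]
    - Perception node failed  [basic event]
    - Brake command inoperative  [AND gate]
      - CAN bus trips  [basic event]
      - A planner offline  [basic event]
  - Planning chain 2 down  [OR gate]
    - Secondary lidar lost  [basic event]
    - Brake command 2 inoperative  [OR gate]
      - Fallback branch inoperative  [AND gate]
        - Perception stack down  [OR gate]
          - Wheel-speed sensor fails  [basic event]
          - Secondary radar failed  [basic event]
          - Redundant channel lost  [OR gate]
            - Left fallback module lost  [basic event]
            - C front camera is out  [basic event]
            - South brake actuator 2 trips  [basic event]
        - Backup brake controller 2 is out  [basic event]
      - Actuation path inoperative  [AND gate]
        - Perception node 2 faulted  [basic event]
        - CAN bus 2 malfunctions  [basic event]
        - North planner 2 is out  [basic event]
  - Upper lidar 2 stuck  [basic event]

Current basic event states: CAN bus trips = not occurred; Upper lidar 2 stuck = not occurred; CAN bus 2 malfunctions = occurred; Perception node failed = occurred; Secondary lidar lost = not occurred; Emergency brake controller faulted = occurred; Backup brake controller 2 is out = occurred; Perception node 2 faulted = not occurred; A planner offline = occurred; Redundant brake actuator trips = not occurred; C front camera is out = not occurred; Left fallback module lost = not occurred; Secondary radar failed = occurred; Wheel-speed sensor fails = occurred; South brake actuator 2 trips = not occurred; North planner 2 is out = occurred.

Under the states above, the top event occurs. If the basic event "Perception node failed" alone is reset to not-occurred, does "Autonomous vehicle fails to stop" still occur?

Yes

Counterfactual: set "Perception node failed" to not occurred.
Brake command inoperative [AND]: CAN bus trips=not, A planner offline=occurs → not all inputs occur → does not occur.
Planning chain fails [AND]: Redundant brake actuator trips=not, Emergency brake controller faulted=occurs, Perception node failed=not, Brake command inoperative=not → not all inputs occur → does not occur.
Redundant channel lost [OR]: Left fallback module lost=not, C front camera is out=not, South brake actuator 2 trips=not → no input occurs → does not occur.
Perception stack down [OR]: Wheel-speed sensor fails=occurs, Secondary radar failed=occurs, Redundant channel lost=not → at least one input occurs → occurs.
Fallback branch inoperative [AND]: Perception stack down=occurs, Backup brake controller 2 is out=occurs → all inputs occur → occurs.
Actuation path inoperative [AND]: Perception node 2 faulted=not, CAN bus 2 malfunctions=occurs, North planner 2 is out=occurs → not all inputs occur → does not occur.
Brake command 2 inoperative [OR]: Fallback branch inoperative=occurs, Actuation path inoperative=not → at least one input occurs → occurs.
Planning chain 2 down [OR]: Secondary lidar lost=not, Brake command 2 inoperative=occurs → at least one input occurs → occurs.
Autonomous vehicle fails to stop [OR]: Planning chain fails=not, Planning chain 2 down=occurs, Upper lidar 2 stuck=not → at least one input occurs → occurs.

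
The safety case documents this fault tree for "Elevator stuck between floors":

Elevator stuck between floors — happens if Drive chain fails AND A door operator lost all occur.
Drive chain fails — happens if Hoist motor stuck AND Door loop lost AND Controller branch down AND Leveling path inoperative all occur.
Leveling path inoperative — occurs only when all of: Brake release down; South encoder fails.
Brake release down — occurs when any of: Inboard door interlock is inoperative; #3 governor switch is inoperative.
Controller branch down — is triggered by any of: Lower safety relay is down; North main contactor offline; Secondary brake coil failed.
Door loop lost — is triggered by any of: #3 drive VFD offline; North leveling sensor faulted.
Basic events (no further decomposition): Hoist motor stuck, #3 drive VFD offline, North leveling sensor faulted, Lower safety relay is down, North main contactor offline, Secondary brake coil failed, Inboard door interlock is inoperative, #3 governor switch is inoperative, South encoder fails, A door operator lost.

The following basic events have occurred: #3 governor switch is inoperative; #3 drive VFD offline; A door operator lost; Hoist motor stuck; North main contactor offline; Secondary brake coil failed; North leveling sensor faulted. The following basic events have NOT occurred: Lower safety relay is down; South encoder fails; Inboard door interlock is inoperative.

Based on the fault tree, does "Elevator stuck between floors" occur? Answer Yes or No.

Door loop lost [OR]: #3 drive VFD offline=occurs, North leveling sensor faulted=occurs → at least one input occurs → occurs.
Controller branch down [OR]: Lower safety relay is down=not, North main contactor offline=occurs, Secondary brake coil failed=occurs → at least one input occurs → occurs.
Brake release down [OR]: Inboard door interlock is inoperative=not, #3 governor switch is inoperative=occurs → at least one input occurs → occurs.
Leveling path inoperative [AND]: Brake release down=occurs, South encoder fails=not → not all inputs occur → does not occur.
Drive chain fails [AND]: Hoist motor stuck=occurs, Door loop lost=occurs, Controller branch down=occurs, Leveling path inoperative=not → not all inputs occur → does not occur.
Elevator stuck between floors [AND]: Drive chain fails=not, A door operator lost=occurs → not all inputs occur → does not occur.

No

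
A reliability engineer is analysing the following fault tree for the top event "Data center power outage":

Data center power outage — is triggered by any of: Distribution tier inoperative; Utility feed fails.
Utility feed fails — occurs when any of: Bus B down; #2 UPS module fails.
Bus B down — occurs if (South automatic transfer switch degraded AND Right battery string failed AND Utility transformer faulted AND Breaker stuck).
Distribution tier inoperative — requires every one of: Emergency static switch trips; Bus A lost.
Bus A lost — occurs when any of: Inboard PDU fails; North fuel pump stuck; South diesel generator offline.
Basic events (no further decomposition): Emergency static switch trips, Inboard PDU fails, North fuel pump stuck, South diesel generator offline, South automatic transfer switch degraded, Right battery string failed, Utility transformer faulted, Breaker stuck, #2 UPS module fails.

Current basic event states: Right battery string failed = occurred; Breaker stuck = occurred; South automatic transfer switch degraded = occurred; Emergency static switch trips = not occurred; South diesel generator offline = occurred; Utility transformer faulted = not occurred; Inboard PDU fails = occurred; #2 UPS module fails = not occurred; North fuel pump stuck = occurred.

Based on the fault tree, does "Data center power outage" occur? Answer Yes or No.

Bus A lost [OR]: Inboard PDU fails=occurs, North fuel pump stuck=occurs, South diesel generator offline=occurs → at least one input occurs → occurs.
Distribution tier inoperative [AND]: Emergency static switch trips=not, Bus A lost=occurs → not all inputs occur → does not occur.
Bus B down [AND]: South automatic transfer switch degraded=occurs, Right battery string failed=occurs, Utility transformer faulted=not, Breaker stuck=occurs → not all inputs occur → does not occur.
Utility feed fails [OR]: Bus B down=not, #2 UPS module fails=not → no input occurs → does not occur.
Data center power outage [OR]: Distribution tier inoperative=not, Utility feed fails=not → no input occurs → does not occur.

No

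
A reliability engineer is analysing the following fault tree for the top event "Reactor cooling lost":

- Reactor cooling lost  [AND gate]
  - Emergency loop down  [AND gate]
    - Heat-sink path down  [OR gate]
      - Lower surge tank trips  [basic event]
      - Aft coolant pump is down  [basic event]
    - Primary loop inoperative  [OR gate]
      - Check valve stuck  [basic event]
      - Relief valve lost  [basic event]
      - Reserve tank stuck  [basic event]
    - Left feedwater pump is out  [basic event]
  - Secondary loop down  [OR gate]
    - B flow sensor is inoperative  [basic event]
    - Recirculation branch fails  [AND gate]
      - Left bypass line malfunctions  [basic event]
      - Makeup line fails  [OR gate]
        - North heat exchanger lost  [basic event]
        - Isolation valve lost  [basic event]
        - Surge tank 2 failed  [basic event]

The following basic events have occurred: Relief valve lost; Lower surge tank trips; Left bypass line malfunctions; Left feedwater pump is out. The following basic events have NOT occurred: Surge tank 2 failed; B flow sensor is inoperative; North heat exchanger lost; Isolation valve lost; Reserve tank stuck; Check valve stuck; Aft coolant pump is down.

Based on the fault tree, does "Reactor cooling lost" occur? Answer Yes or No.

No

Heat-sink path down [OR]: Lower surge tank trips=occurs, Aft coolant pump is down=not → at least one input occurs → occurs.
Primary loop inoperative [OR]: Check valve stuck=not, Relief valve lost=occurs, Reserve tank stuck=not → at least one input occurs → occurs.
Emergency loop down [AND]: Heat-sink path down=occurs, Primary loop inoperative=occurs, Left feedwater pump is out=occurs → all inputs occur → occurs.
Makeup line fails [OR]: North heat exchanger lost=not, Isolation valve lost=not, Surge tank 2 failed=not → no input occurs → does not occur.
Recirculation branch fails [AND]: Left bypass line malfunctions=occurs, Makeup line fails=not → not all inputs occur → does not occur.
Secondary loop down [OR]: B flow sensor is inoperative=not, Recirculation branch fails=not → no input occurs → does not occur.
Reactor cooling lost [AND]: Emergency loop down=occurs, Secondary loop down=not → not all inputs occur → does not occur.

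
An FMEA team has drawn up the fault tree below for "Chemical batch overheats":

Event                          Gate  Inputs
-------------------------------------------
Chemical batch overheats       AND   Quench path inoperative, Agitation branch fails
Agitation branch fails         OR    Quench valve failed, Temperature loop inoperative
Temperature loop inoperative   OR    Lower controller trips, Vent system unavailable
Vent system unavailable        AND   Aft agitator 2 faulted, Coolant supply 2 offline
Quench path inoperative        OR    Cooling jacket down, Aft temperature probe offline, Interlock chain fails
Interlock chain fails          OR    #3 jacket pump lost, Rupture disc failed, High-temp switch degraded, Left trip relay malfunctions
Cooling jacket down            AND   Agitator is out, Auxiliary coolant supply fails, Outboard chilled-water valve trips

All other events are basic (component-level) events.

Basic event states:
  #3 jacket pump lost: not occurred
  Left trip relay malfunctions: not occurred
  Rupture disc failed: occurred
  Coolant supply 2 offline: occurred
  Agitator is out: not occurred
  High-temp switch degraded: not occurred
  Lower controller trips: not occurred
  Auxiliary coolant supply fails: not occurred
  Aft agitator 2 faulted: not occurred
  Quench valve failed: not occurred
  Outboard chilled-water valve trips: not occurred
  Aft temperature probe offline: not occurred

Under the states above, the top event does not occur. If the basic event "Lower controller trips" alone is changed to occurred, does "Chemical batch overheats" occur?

Yes

Counterfactual: set "Lower controller trips" to occurred.
Cooling jacket down [AND]: Agitator is out=not, Auxiliary coolant supply fails=not, Outboard chilled-water valve trips=not → not all inputs occur → does not occur.
Interlock chain fails [OR]: #3 jacket pump lost=not, Rupture disc failed=occurs, High-temp switch degraded=not, Left trip relay malfunctions=not → at least one input occurs → occurs.
Quench path inoperative [OR]: Cooling jacket down=not, Aft temperature probe offline=not, Interlock chain fails=occurs → at least one input occurs → occurs.
Vent system unavailable [AND]: Aft agitator 2 faulted=not, Coolant supply 2 offline=occurs → not all inputs occur → does not occur.
Temperature loop inoperative [OR]: Lower controller trips=occurs, Vent system unavailable=not → at least one input occurs → occurs.
Agitation branch fails [OR]: Quench valve failed=not, Temperature loop inoperative=occurs → at least one input occurs → occurs.
Chemical batch overheats [AND]: Quench path inoperative=occurs, Agitation branch fails=occurs → all inputs occur → occurs.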